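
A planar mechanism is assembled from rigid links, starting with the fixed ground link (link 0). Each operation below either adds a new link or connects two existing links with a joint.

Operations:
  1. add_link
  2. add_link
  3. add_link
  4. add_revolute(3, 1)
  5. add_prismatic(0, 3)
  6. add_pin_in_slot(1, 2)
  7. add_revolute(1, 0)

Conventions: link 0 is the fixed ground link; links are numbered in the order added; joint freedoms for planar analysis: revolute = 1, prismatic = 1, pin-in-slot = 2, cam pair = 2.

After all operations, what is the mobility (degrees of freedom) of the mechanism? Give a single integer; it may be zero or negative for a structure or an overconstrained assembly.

L=1 J1=0 J2=0
add link → L=2 J1=0 J2=0
add link → L=3 J1=0 J2=0
add link → L=4 J1=0 J2=0
R@3,1 dof=1 J1 → L=4 J1=1 J2=0
P@0,3 dof=1 J1 → L=4 J1=2 J2=0
PS@1,2 dof=2 J2 → L=4 J1=2 J2=1
R@1,0 dof=1 J1 → L=4 J1=3 J2=1
M=3(L−1)−2J1−J2=3·3−2·3−1=2

M = 2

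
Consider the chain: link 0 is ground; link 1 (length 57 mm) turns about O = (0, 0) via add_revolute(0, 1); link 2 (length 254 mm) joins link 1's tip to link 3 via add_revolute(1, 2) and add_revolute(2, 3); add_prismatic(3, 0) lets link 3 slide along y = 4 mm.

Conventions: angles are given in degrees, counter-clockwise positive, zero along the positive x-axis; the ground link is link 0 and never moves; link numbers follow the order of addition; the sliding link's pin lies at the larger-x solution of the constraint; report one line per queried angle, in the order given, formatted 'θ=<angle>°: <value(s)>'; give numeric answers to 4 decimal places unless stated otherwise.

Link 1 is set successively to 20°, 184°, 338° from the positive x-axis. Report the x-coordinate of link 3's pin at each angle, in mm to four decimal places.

geometry: r = 57 mm, L = 254 mm, e = 4 mm
θ=20°: crank pin P = (r cos θ, r sin θ) = (53.562479, 19.495148)
θ=20°: h = r sin θ − e = 19.495148 − 4 = 15.495148
θ=20°: x = r cos θ + √(L² − h²) = 53.562479 + 253.526922 = 307.089402
θ=184°: crank pin P = (r cos θ, r sin θ) = (-56.861151, -3.976119)
θ=184°: h = r sin θ − e = -3.976119 − 4 = -7.976119
θ=184°: x = r cos θ + √(L² − h²) = -56.861151 + 253.874736 = 197.013585
θ=338°: crank pin P = (r cos θ, r sin θ) = (52.849480, -21.352576)
θ=338°: h = r sin θ − e = -21.352576 − 4 = -25.352576
θ=338°: x = r cos θ + √(L² − h²) = 52.849480 + 252.731571 = 305.581051

θ=20°: 307.0894
θ=184°: 197.0136
θ=338°: 305.5811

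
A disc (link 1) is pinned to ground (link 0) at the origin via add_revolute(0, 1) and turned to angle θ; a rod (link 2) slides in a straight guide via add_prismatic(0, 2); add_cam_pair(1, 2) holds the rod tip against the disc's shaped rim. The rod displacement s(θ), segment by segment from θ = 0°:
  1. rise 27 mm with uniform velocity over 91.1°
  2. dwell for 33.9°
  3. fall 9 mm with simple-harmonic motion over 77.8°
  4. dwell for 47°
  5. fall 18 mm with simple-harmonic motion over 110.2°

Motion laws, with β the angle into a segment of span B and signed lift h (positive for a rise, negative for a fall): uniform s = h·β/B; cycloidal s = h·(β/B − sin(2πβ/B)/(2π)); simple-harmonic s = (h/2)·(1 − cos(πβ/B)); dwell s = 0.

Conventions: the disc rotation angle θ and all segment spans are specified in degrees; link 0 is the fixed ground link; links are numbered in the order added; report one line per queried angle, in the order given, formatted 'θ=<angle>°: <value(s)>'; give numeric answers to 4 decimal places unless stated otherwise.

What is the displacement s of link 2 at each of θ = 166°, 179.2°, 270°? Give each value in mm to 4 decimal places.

segment 1 (0° to 91.1°, uniform, h = 27) is passed completely: s = 0.0000 + (27) = 27.0000
segment 2 (91.1° to 125°, dwell): s unchanged at 27.0000
θ = 166° falls in segment 3 (125° to 202.8°, simple-harmonic, h = -9): β = 166 − 125 = 41°, B = 77.8°; Δs = -9/2·(1 − cos(π·0.5270)) = -4.8811; s = 27.0000 − 4.8811 = 22.1189
θ = 179.2° falls in segment 3 (125° to 202.8°, simple-harmonic, h = -9): β = 179.2 − 125 = 54.2°, B = 77.8°; Δs = -9/2·(1 − cos(π·0.6967)) = -7.1067; s = 27.0000 − 7.1067 = 19.8933
segment 3 (125° to 202.8°, simple-harmonic, h = -9) is passed completely: s = 27.0000 + (-9) = 18.0000
segment 4 (202.8° to 249.8°, dwell): s unchanged at 18.0000
θ = 270° falls in segment 5 (249.8° to 360°, simple-harmonic, h = -18): β = 270 − 249.8 = 20.2°, B = 110.2°; Δs = -18/2·(1 − cos(π·0.1833)) = -1.4515; s = 18.0000 − 1.4515 = 16.5485

θ=166°: 22.1189
θ=179.2°: 19.8933
θ=270°: 16.5485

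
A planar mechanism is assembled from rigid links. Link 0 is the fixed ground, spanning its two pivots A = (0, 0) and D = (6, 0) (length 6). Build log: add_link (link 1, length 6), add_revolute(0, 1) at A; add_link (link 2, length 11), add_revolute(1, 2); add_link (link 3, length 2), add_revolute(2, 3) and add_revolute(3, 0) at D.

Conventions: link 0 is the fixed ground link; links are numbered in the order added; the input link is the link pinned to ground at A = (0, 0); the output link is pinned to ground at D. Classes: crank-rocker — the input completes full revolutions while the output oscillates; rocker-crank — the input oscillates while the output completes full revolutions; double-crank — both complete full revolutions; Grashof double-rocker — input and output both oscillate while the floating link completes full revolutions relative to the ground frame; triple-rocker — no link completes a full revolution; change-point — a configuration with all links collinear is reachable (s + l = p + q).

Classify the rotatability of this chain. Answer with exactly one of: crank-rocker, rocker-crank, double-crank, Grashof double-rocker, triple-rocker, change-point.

lengths: ground=6, input=6, coupler=11, output=2
sorted: s=2 (shortest), l=11 (longest), p+q=12
s + l = 13 vs p + q = 12
s + l > p + q → non-Grashof → no link fully rotates → triple-rocker

triple-rocker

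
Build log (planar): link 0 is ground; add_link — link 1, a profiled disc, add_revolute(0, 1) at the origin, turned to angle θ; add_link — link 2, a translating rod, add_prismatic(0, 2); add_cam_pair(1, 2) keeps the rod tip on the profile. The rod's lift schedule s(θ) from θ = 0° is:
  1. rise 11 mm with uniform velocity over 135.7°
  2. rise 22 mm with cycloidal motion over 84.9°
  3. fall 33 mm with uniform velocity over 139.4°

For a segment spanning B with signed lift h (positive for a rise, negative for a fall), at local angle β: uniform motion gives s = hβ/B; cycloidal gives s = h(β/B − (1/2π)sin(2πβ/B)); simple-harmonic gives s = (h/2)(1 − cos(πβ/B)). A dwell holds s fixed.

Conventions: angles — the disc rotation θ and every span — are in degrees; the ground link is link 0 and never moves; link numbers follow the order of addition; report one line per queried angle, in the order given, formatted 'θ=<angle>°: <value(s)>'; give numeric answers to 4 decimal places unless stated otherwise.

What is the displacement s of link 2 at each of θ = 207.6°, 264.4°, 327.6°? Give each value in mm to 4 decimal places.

seg 1 [0°–135.7°] uniform, h=11: full span → s += 11 → s = 11.0000
seg 2 [135.7°–220.6°] cycloidal, h=22: θ=207.6° here. β=71.9, B=84.9. 22·(0.8469 − sin(2π·0.8469)/(2π)) = 21.5038 → s = 32.5038
seg 2 [135.7°–220.6°] cycloidal, h=22: full span → s += 22 → s = 33.0000
seg 3 [220.6°–360°] uniform, h=-33: θ=264.4° here. β=43.8, B=139.4. -33·43.8/139.4 = -10.3687 → s = 22.6313
seg 3 [220.6°–360°] uniform, h=-33: θ=327.6° here. β=107, B=139.4. -33·107/139.4 = -25.3300 → s = 7.6700

θ=207.6°: 32.5038
θ=264.4°: 22.6313
θ=327.6°: 7.6700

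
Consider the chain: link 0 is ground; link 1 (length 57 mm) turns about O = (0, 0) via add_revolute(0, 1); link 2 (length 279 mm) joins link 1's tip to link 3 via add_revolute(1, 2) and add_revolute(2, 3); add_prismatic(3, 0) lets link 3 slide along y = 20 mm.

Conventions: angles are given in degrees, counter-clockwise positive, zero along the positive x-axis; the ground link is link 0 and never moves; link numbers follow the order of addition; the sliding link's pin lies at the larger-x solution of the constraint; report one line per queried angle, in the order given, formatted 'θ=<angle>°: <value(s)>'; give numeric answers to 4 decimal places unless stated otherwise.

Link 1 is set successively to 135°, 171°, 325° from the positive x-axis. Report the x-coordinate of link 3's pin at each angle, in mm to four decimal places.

geometry: r = 57 mm, L = 279 mm, e = 20 mm
θ=135°: crank pin P = (r cos θ, r sin θ) = (-40.305087, 40.305087)
θ=135°: h = r sin θ − e = 40.305087 − 20 = 20.305087
θ=135°: x = r cos θ + √(L² − h²) = -40.305087 + 278.260136 = 237.955050
θ=171°: crank pin P = (r cos θ, r sin θ) = (-56.298235, 8.916765)
θ=171°: h = r sin θ − e = 8.916765 − 20 = -11.083235
θ=171°: x = r cos θ + √(L² − h²) = -56.298235 + 278.779773 = 222.481538
θ=325°: crank pin P = (r cos θ, r sin θ) = (46.691667, -32.693857)
θ=325°: h = r sin θ − e = -32.693857 − 20 = -52.693857
θ=325°: x = r cos θ + √(L² − h²) = 46.691667 + 273.978754 = 320.670420

θ=135°: 237.9550
θ=171°: 222.4815
θ=325°: 320.6704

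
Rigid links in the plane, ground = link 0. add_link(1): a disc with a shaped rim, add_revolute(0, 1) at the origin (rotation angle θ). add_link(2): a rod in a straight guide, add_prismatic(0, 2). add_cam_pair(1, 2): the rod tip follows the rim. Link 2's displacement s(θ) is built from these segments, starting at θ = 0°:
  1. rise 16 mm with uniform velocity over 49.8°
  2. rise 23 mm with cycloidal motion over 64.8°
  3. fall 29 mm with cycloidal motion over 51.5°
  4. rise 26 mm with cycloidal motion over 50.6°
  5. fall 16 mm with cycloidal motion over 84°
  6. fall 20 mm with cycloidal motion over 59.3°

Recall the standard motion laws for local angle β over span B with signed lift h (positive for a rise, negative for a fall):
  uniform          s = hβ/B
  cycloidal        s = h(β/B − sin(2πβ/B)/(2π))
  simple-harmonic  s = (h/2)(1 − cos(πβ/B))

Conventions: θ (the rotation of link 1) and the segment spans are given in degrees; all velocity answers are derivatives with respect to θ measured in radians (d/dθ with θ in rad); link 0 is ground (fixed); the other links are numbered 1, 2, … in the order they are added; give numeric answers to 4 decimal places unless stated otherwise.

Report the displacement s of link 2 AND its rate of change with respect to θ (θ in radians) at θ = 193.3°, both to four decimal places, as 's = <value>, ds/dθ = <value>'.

segment 1 (0° to 49.8°, uniform, h = 16) is passed completely: s = 0.0000 + (16) = 16.0000
segment 2 (49.8° to 114.6°, cycloidal, h = 23) is passed completely: s = 16.0000 + (23) = 39.0000
segment 3 (114.6° to 166.1°, cycloidal, h = -29) is passed completely: s = 39.0000 + (-29) = 10.0000
θ = 193.3° falls in segment 4 (166.1° to 216.7°, cycloidal, h = 26): β = 193.3 − 166.1 = 27.2°, B = 50.6°; Δs = 26·(0.5375 − sin(2π·0.5375)/(2π)) = 14.9435; s = 10.0000 + 14.9435 = 24.9435
velocity in seg [166.1°–216.7°] (cycloidal), θ in radians: β = 27.2° = 0.4747 rad, B = 50.6° = 0.8831 rad; ds/dθ = (h/B)(1 − cos(2πβ/B)) = (26/0.8831)(1 − cos(2π·0.5375)) = 58.065459 mm/rad

s = 24.9435, ds/dθ = 58.0655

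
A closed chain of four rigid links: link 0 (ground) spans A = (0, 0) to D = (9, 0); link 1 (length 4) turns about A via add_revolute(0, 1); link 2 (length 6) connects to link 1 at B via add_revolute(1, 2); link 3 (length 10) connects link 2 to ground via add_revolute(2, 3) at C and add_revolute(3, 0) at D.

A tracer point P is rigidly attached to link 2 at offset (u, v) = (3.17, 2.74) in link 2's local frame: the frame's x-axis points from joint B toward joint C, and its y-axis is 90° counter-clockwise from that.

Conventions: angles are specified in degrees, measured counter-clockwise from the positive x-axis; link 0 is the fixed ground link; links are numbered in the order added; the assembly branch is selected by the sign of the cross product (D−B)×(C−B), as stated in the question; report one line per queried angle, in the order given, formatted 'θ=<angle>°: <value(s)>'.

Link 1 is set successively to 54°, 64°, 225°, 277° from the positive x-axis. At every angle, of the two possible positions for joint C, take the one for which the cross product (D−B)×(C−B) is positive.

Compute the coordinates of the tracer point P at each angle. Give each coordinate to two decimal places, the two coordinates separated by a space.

A=(0,0), D=(9.00,0)
θ=54°: B = A + 4.00·(cos54°, sin54°) = (2.3511, 3.2361)
θ=54°: |BD| = 7.3946
θ=54°: circle(B,6.00) ∩ circle(D,10.00): a=-0.6302, h=5.9668
θ=54°:   candidates: C₊=(4.3957,8.8770) cross=44.122; C₋=(-0.8268,-1.8532) cross=-44.122
θ=54°:   branch + wants cross > 0 → take C=(4.3957,8.8770) (cross=44.122)
θ=54°: ex = (C−B)/|BC| = (0.3408,0.9401); ey = (-0.9401,0.3408)
θ=54°: P = B + 3.17·ex + 2.74·ey = (0.8553,7.1500)
θ=64°: B = A + 4.00·(cos64°, sin64°) = (1.7535, 3.5952)
θ=64°: |BD| = 8.0893
θ=64°: circle(B,6.00) ∩ circle(D,10.00): a=0.0888, h=5.9993
θ=64°:   candidates: C₊=(4.4994,8.9300) cross=48.531; C₋=(-0.8332,-1.8186) cross=-48.531
θ=64°:   branch + wants cross > 0 → take C=(4.4994,8.9300) (cross=48.531)
θ=64°: ex = (C−B)/|BC| = (0.4576,0.8891); ey = (-0.8891,0.4576)
θ=64°: P = B + 3.17·ex + 2.74·ey = (0.7680,7.6677)
θ=225°: B = A + 4.00·(cos225°, sin225°) = (-2.8284, -2.8284)
θ=225°: |BD| = 12.1619
θ=225°: circle(B,6.00) ∩ circle(D,10.00): a=3.4498, h=4.9091
θ=225°:   candidates: C₊=(-0.6149,2.7483) cross=59.704; C₋=(1.6684,-6.8006) cross=-59.704
θ=225°:   branch + wants cross > 0 → take C=(-0.6149,2.7483) (cross=59.704)
θ=225°: ex = (C−B)/|BC| = (0.3689,0.9295); ey = (-0.9295,0.3689)
θ=225°: P = B + 3.17·ex + 2.74·ey = (-4.2057,1.1288)
θ=277°: B = A + 4.00·(cos277°, sin277°) = (0.4875, -3.9702)
θ=277°: |BD| = 9.3928
θ=277°: circle(B,6.00) ∩ circle(D,10.00): a=1.2896, h=5.8598
θ=277°:   candidates: C₊=(-0.8206,1.8855) cross=55.040; C₋=(4.1330,-8.7357) cross=-55.040
θ=277°:   branch + wants cross > 0 → take C=(-0.8206,1.8855) (cross=55.040)
θ=277°: ex = (C−B)/|BC| = (-0.2180,0.9759); ey = (-0.9759,-0.2180)
θ=277°: P = B + 3.17·ex + 2.74·ey = (-2.8777,-1.4738)

θ=54°: 0.86 7.15
θ=64°: 0.77 7.67
θ=225°: -4.21 1.13
θ=277°: -2.88 -1.47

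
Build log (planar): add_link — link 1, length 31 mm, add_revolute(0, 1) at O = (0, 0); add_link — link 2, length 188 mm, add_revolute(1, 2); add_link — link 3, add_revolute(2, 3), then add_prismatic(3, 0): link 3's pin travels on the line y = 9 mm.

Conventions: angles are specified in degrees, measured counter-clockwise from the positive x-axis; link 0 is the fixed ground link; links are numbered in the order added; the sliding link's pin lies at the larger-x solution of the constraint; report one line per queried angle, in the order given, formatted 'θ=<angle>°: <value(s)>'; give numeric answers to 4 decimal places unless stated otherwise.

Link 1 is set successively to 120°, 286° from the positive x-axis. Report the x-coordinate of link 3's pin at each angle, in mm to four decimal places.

geometry: r = 31 mm, L = 188 mm, e = 9 mm
θ=120°: crank pin P = (r cos θ, r sin θ) = (-15.500000, 26.846788)
θ=120°: h = r sin θ − e = 26.846788 − 9 = 17.846788
θ=120°: x = r cos θ + √(L² − h²) = -15.500000 + 187.150988 = 171.650988
θ=286°: crank pin P = (r cos θ, r sin θ) = (8.544758, -29.799113)
θ=286°: h = r sin θ − e = -29.799113 − 9 = -38.799113
θ=286°: x = r cos θ + √(L² − h²) = 8.544758 + 183.952790 = 192.497548

θ=120°: 171.6510
θ=286°: 192.4975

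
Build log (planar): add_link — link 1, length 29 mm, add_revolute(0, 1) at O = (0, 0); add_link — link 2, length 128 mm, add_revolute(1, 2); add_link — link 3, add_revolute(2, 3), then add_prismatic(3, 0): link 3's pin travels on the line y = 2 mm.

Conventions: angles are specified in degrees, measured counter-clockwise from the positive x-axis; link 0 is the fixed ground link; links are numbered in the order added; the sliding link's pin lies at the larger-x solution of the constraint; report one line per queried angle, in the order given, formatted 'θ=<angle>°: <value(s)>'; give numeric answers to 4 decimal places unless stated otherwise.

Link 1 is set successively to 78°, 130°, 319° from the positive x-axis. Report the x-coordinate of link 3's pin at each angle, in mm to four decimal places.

geometry: r = 29 mm, L = 128 mm, e = 2 mm
θ=78°: crank pin P = (r cos θ, r sin θ) = (6.029439, 28.366280)
θ=78°: h = r sin θ − e = 28.366280 − 2 = 26.366280
θ=78°: x = r cos θ + √(L² − h²) = 6.029439 + 125.255017 = 131.284456
θ=130°: crank pin P = (r cos θ, r sin θ) = (-18.640841, 22.215289)
θ=130°: h = r sin θ − e = 22.215289 − 2 = 20.215289
θ=130°: x = r cos θ + √(L² − h²) = -18.640841 + 126.393600 = 107.752759
θ=319°: crank pin P = (r cos θ, r sin θ) = (21.886578, -19.025712)
θ=319°: h = r sin θ − e = -19.025712 − 2 = -21.025712
θ=319°: x = r cos θ + √(L² − h²) = 21.886578 + 126.261314 = 148.147892

θ=78°: 131.2845
θ=130°: 107.7528
θ=319°: 148.1479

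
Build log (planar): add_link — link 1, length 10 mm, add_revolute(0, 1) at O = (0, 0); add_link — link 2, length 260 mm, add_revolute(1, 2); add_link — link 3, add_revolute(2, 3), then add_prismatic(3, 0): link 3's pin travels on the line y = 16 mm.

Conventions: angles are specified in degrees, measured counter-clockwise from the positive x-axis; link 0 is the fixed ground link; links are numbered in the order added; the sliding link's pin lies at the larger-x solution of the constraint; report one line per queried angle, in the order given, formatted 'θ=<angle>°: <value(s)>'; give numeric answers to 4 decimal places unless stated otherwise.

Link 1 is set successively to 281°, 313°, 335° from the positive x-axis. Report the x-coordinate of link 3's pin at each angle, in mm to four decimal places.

geometry: r = 10 mm, L = 260 mm, e = 16 mm
θ=281°: crank pin P = (r cos θ, r sin θ) = (1.908090, -9.816272)
θ=281°: h = r sin θ − e = -9.816272 − 16 = -25.816272
θ=281°: x = r cos θ + √(L² − h²) = 1.908090 + 258.715133 = 260.623223
θ=313°: crank pin P = (r cos θ, r sin θ) = (6.819984, -7.313537)
θ=313°: h = r sin θ − e = -7.313537 − 16 = -23.313537
θ=313°: x = r cos θ + √(L² − h²) = 6.819984 + 258.952658 = 265.772641
θ=335°: crank pin P = (r cos θ, r sin θ) = (9.063078, -4.226183)
θ=335°: h = r sin θ − e = -4.226183 − 16 = -20.226183
θ=335°: x = r cos θ + √(L² − h²) = 9.063078 + 259.212078 = 268.275156

θ=281°: 260.6232
θ=313°: 265.7726
θ=335°: 268.2752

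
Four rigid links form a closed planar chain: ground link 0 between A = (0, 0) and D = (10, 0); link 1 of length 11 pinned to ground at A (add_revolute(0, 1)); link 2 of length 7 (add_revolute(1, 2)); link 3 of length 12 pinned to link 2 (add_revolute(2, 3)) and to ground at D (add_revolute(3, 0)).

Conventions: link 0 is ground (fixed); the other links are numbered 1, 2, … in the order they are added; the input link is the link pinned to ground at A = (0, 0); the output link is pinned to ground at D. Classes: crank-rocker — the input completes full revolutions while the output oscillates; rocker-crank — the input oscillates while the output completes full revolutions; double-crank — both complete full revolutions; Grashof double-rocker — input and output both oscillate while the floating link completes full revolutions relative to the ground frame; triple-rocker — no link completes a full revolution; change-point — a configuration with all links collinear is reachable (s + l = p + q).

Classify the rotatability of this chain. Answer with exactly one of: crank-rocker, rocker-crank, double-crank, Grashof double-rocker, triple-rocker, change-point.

lengths: ground=10, input=11, coupler=7, output=12
sorted: s=7 (shortest), l=12 (longest), p+q=21
s + l = 19 vs p + q = 21
s + l < p + q (Grashof) with shortest = coupler link → Grashof double-rocker

Grashof double-rocker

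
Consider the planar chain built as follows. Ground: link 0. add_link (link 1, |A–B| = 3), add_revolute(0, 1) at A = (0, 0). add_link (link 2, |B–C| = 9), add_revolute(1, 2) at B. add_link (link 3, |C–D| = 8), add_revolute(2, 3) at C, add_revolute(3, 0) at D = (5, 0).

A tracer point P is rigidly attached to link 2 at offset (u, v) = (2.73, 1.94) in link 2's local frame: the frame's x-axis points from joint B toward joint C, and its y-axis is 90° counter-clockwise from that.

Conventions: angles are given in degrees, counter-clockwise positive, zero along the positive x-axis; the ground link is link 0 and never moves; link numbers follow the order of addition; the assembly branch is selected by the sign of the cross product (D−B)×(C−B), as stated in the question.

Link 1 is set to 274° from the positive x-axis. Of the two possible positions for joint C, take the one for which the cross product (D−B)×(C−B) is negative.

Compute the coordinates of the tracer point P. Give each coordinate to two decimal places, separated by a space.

A=(0,0), D=(5.00,0)
B = A + 3.00·(cos274°, sin274°) = (0.2093, -2.9927)
|BD| = 5.6487
circle(B,9.00) ∩ circle(D,8.00): a=4.3291, h=7.8904
  candidates: C₊=(-0.2995,5.9929) cross=44.570; C₋=(8.0613,-7.3911) cross=-44.570
  branch - wants cross < 0 → take C=(8.0613,-7.3911) (cross=-44.570)
ex = (C−B)/|BC| = (0.8724,-0.4887); ey = (0.4887,0.8724)
P = B + 2.73·ex + 1.94·ey = (3.5391,-2.6343)

3.54 -2.63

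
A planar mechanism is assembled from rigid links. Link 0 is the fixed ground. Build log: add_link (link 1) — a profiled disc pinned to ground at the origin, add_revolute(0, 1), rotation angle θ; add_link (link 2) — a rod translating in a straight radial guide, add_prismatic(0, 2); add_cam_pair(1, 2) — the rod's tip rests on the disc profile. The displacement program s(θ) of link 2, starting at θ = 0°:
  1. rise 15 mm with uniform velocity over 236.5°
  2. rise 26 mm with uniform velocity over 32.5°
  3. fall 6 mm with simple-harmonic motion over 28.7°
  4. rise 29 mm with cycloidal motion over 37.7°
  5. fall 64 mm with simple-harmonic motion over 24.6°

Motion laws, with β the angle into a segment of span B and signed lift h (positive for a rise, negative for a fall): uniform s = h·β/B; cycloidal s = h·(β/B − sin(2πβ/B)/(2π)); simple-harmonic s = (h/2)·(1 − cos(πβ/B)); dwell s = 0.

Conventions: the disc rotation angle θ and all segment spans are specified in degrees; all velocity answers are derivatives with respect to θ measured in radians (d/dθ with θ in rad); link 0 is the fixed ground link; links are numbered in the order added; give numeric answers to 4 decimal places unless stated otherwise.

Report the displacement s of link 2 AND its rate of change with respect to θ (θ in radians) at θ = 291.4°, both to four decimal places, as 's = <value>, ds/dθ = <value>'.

seg 1 [0°–236.5°] uniform, h=15: full span → s += 15 → s = 15.0000
seg 2 [236.5°–269°] uniform, h=26: full span → s += 26 → s = 41.0000
seg 3 [269°–297.7°] simple-harmonic, h=-6: θ=291.4° here. β=22.4, B=28.7. -6/2·(1 − cos(π·0.7805)) = -5.3145 → s = 35.6855
velocity in seg [269°–297.7°] (simple-harmonic), θ in radians: β = 22.4° = 0.3910 rad, B = 28.7° = 0.5009 rad; ds/dθ = (πh/(2B)) sin(πβ/B) = (π·(-6)/(2·0.5009)) sin(π·0.7805) = -11.971112 mm/rad

s = 35.6855, ds/dθ = -11.9711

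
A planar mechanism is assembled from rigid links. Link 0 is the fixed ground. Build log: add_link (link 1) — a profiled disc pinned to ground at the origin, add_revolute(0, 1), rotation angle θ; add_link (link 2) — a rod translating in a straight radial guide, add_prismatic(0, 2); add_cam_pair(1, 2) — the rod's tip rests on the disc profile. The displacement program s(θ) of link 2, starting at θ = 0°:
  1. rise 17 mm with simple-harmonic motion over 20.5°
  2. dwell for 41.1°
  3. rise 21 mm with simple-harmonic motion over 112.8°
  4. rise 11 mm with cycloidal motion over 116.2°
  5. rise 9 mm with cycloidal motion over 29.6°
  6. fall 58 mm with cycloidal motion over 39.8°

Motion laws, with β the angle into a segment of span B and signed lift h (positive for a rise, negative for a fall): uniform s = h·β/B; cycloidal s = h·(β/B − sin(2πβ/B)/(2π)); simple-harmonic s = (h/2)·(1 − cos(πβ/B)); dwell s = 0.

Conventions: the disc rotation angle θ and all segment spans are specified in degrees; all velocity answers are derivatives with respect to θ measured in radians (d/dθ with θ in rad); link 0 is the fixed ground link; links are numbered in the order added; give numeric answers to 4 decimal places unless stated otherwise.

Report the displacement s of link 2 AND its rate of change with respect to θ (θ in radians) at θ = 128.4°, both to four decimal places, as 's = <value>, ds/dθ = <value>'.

seg 1 [0°–20.5°] simple-harmonic, h=17: full span → s += 17 → s = 17.0000
seg 2 [20.5°–61.6°] dwell: s stays 17.0000
seg 3 [61.6°–174.4°] simple-harmonic, h=21: θ=128.4° here. β=66.8, B=112.8. 21/2·(1 − cos(π·0.5922)) = 13.4990 → s = 30.4990
velocity in seg [61.6°–174.4°] (simple-harmonic), θ in radians: β = 66.8° = 1.1659 rad, B = 112.8° = 1.9687 rad; ds/dθ = (πh/(2B)) sin(πβ/B) = (π·21/(2·1.9687)) sin(π·0.5922) = 16.057356 mm/rad

s = 30.4990, ds/dθ = 16.0574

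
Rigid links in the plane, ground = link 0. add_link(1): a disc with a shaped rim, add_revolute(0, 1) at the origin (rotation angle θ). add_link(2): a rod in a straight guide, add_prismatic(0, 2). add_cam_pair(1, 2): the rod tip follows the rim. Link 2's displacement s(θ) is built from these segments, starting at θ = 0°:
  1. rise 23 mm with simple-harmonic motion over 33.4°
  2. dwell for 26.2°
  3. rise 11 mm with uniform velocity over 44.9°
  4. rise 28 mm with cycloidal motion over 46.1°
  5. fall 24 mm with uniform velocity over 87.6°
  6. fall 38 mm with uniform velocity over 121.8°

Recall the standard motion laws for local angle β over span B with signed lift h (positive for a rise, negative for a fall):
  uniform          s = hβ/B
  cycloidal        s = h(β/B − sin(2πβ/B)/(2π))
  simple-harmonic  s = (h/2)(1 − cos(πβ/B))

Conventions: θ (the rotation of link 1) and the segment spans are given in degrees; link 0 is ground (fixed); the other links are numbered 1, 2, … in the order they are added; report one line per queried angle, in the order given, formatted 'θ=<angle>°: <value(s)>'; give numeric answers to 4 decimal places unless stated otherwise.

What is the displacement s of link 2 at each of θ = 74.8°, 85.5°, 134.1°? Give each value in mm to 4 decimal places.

segment 1 (0° to 33.4°, simple-harmonic, h = 23) is passed completely: s = 0.0000 + (23) = 23.0000
segment 2 (33.4° to 59.6°, dwell): s unchanged at 23.0000
θ = 74.8° falls in segment 3 (59.6° to 104.5°, uniform, h = 11): β = 74.8 − 59.6 = 15.2°, B = 44.9°; Δs = 11·15.2/44.9 = 3.7238; s = 23.0000 + 3.7238 = 26.7238
θ = 85.5° falls in segment 3 (59.6° to 104.5°, uniform, h = 11): β = 85.5 − 59.6 = 25.9°, B = 44.9°; Δs = 11·25.9/44.9 = 6.3452; s = 23.0000 + 6.3452 = 29.3452
segment 3 (59.6° to 104.5°, uniform, h = 11) is passed completely: s = 23.0000 + (11) = 34.0000
θ = 134.1° falls in segment 4 (104.5° to 150.6°, cycloidal, h = 28): β = 134.1 − 104.5 = 29.6°, B = 46.1°; Δs = 28·(0.6421 − sin(2π·0.6421)/(2π)) = 21.4488; s = 34.0000 + 21.4488 = 55.4488

θ=74.8°: 26.7238
θ=85.5°: 29.3452
θ=134.1°: 55.4488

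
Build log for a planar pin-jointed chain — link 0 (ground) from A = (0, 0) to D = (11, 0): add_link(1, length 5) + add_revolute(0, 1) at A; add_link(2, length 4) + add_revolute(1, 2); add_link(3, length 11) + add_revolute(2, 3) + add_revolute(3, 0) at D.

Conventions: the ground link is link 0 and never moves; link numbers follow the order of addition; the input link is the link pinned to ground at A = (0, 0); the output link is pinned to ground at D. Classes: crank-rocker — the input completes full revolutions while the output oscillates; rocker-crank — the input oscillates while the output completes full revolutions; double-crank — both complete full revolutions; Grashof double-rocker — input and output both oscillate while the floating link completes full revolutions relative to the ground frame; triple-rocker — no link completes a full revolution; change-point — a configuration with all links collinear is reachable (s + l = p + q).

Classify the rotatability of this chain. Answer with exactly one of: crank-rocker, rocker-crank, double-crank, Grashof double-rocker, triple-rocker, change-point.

lengths: ground=11, input=5, coupler=4, output=11
sorted: s=4 (shortest), l=11 (longest), p+q=16
s + l = 15 vs p + q = 16
s + l < p + q (Grashof) with shortest = coupler link → Grashof double-rocker

Grashof double-rocker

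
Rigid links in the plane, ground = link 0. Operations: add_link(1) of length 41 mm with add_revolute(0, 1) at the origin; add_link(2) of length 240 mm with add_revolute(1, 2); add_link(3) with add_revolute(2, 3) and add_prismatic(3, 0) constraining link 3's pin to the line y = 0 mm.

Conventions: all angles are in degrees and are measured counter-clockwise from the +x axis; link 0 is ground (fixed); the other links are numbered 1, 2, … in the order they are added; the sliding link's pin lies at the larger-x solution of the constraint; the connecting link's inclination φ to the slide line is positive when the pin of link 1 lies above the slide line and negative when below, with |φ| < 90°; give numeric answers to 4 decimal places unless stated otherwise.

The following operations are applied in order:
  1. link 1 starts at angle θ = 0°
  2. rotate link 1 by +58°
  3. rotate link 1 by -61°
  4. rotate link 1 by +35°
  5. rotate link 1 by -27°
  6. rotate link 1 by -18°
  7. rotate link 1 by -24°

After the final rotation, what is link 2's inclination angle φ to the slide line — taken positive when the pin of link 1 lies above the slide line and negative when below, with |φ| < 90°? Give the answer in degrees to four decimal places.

geometry: r = 41 mm, L = 240 mm, e = 0 mm; θ starts at 0°
rotate link 1 by +58°: θ ← 0° +58° = 58°
rotate link 1 by -61°: θ ← 58° -61° = -3°
rotate link 1 by +35°: θ ← -3° +35° = 32°
rotate link 1 by -27°: θ ← 32° -27° = 5°
rotate link 1 by -18°: θ ← 5° -18° = -13°
rotate link 1 by -24°: θ ← -13° -24° = -37°
h = r sin θ − e = -24.674416 − 0 = -24.674416
sin φ = h / L = -24.674416 / 240 = -0.10281007
φ = arcsin(-0.10281007) = -5.901010°

-5.9010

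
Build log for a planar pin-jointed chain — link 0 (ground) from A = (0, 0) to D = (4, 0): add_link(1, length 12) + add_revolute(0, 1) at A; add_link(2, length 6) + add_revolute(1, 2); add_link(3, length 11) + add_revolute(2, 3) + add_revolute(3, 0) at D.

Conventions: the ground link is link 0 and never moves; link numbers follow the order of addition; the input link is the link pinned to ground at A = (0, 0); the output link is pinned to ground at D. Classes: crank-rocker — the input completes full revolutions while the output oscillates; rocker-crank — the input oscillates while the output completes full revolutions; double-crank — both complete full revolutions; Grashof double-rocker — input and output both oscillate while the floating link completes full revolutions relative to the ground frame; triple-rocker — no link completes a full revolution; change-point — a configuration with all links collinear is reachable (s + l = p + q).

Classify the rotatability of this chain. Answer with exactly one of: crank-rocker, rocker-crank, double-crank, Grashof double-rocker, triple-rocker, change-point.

lengths: ground=4, input=12, coupler=6, output=11
sorted: s=4 (shortest), l=12 (longest), p+q=17
s + l = 16 vs p + q = 17
s + l < p + q (Grashof) with shortest = ground link → double-crank

double-crank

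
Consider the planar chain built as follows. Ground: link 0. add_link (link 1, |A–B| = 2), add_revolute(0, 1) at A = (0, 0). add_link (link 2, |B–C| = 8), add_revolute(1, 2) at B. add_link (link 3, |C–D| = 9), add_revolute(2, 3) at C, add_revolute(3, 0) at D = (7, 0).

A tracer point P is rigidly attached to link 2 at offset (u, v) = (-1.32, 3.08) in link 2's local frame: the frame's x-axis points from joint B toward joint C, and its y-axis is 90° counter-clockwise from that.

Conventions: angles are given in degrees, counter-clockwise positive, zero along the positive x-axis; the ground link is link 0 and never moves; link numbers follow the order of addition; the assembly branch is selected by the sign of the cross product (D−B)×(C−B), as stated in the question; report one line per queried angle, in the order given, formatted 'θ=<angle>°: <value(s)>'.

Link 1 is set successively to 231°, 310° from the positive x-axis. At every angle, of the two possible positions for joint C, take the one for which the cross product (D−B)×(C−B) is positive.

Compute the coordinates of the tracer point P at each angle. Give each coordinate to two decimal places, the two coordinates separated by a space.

A=(0,0), D=(7.00,0)
θ=231°: B = A + 2.00·(cos231°, sin231°) = (-1.2586, -1.5543)
θ=231°: |BD| = 8.4036
θ=231°: circle(B,8.00) ∩ circle(D,9.00): a=3.1903, h=7.3363
θ=231°:   candidates: C₊=(0.5198,6.2455) cross=61.652; C₋=(3.2336,-8.1740) cross=-61.652
θ=231°:   branch + wants cross > 0 → take C=(0.5198,6.2455) (cross=61.652)
θ=231°: ex = (C−B)/|BC| = (0.2223,0.9750); ey = (-0.9750,0.2223)
θ=231°: P = B + -1.32·ex + 3.08·ey = (-4.5550,-2.1566)
θ=310°: B = A + 2.00·(cos310°, sin310°) = (1.2856, -1.5321)
θ=310°: |BD| = 5.9162
θ=310°: circle(B,8.00) ∩ circle(D,9.00): a=1.5214, h=7.8540
θ=310°:   candidates: C₊=(0.7212,6.4480) cross=46.466; C₋=(4.7890,-8.7242) cross=-46.466
θ=310°:   branch + wants cross > 0 → take C=(0.7212,6.4480) (cross=46.466)
θ=310°: ex = (C−B)/|BC| = (-0.0705,0.9975); ey = (-0.9975,-0.0705)
θ=310°: P = B + -1.32·ex + 3.08·ey = (-1.6936,-3.0661)

θ=231°: -4.56 -2.16
θ=310°: -1.69 -3.07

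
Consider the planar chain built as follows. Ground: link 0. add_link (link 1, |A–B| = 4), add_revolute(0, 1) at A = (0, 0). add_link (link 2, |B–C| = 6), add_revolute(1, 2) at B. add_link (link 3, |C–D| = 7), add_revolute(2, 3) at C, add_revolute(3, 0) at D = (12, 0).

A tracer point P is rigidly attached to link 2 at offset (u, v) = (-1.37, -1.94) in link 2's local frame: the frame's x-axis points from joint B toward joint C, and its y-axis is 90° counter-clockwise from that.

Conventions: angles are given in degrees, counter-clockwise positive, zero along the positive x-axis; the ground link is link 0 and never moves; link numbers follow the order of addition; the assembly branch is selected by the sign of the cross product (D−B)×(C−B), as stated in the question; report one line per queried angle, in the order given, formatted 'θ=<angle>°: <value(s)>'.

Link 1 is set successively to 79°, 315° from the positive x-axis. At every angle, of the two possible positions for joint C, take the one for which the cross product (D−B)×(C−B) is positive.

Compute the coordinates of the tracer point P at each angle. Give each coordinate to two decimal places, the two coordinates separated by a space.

A=(0,0), D=(12.00,0)
θ=79°: B = A + 4.00·(cos79°, sin79°) = (0.7632, 3.9265)
θ=79°: |BD| = 11.9030
θ=79°: circle(B,6.00) ∩ circle(D,7.00): a=5.4054, h=2.6041
θ=79°:   candidates: C₊=(6.7251,4.6017) cross=30.996; C₋=(5.0071,-0.3149) cross=-30.996
θ=79°:   branch + wants cross > 0 → take C=(6.7251,4.6017) (cross=30.996)
θ=79°: ex = (C−B)/|BC| = (0.9936,0.1125); ey = (-0.1125,0.9936)
θ=79°: P = B + -1.37·ex + -1.94·ey = (-0.3797,1.8447)
θ=315°: B = A + 4.00·(cos315°, sin315°) = (2.8284, -2.8284)
θ=315°: |BD| = 9.5978
θ=315°: circle(B,6.00) ∩ circle(D,7.00): a=4.1217, h=4.3603
θ=315°:   candidates: C₊=(5.4821,2.5528) cross=41.849; C₋=(8.0520,-5.7804) cross=-41.849
θ=315°:   branch + wants cross > 0 → take C=(5.4821,2.5528) (cross=41.849)
θ=315°: ex = (C−B)/|BC| = (0.4423,0.8969); ey = (-0.8969,0.4423)
θ=315°: P = B + -1.37·ex + -1.94·ey = (3.9624,-4.9152)

θ=79°: -0.38 1.84
θ=315°: 3.96 -4.92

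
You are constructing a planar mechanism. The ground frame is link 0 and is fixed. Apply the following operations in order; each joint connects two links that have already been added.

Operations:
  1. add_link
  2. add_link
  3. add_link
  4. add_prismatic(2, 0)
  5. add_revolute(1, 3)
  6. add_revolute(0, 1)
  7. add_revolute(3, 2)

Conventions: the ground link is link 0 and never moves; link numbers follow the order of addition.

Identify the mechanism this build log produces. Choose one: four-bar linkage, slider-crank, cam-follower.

links: 4 (incl. ground); joints: 3 revolute, 1 prismatic, 0 higher (cam) pair, forming one closed loop
4 links, 3 revolutes + 1 prismatic in one loop → slider-crank

slider-crank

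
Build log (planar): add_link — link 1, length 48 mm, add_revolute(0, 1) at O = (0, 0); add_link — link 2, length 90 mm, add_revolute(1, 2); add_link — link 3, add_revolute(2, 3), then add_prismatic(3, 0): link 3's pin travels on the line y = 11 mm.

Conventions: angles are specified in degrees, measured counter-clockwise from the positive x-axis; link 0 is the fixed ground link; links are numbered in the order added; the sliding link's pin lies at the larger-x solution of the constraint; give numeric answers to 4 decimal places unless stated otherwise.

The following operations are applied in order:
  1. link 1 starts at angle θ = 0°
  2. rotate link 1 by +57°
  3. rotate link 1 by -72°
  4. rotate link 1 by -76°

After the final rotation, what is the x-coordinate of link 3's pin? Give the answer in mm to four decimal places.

geometry: r = 48 mm, L = 90 mm, e = 11 mm; θ starts at 0°
rotate link 1 by +57°: θ ← 0° +57° = 57°
rotate link 1 by -72°: θ ← 57° -72° = -15°
rotate link 1 by -76°: θ ← -15° -76° = -91°
crank pin P = (r cos θ, r sin θ) = (-0.837716, -47.992689)
h = r sin θ − e = -47.992689 − 11 = -58.992689
x = r cos θ + √(L² − h²) = -0.837716 + 67.969571 = 67.131856

67.1319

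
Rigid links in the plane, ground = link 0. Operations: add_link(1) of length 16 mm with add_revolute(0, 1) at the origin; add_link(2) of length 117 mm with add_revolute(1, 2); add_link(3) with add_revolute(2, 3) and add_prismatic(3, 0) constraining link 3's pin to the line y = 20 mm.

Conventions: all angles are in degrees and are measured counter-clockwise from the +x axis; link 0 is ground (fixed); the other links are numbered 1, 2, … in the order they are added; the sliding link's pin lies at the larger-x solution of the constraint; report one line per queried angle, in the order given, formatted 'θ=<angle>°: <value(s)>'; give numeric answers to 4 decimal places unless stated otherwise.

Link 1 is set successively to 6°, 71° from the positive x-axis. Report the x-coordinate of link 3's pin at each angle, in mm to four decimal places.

geometry: r = 16 mm, L = 117 mm, e = 20 mm
θ=6°: crank pin P = (r cos θ, r sin θ) = (15.912350, 1.672455)
θ=6°: h = r sin θ − e = 1.672455 − 20 = -18.327545
θ=6°: x = r cos θ + √(L² − h²) = 15.912350 + 115.555619 = 131.467969
θ=71°: crank pin P = (r cos θ, r sin θ) = (5.209090, 15.128297)
θ=71°: h = r sin θ − e = 15.128297 − 20 = -4.871703
θ=71°: x = r cos θ + √(L² − h²) = 5.209090 + 116.898531 = 122.107621

θ=6°: 131.4680
θ=71°: 122.1076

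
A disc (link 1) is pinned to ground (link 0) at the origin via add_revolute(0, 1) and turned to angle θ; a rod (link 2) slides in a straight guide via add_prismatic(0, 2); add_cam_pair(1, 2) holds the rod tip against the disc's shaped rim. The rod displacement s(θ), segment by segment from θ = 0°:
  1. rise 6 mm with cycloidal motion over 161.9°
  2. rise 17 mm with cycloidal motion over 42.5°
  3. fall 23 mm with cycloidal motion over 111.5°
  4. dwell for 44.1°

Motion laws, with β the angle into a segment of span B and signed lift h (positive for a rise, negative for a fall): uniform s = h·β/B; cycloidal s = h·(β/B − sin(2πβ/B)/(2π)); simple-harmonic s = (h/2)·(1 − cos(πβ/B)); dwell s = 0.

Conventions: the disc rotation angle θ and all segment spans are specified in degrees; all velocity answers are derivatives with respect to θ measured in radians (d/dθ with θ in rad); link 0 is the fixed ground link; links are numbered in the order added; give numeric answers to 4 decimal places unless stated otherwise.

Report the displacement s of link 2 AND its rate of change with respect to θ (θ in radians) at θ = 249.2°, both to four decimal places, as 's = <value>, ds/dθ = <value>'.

segment 1 (0° to 161.9°, cycloidal, h = 6) is passed completely: s = 0.0000 + (6) = 6.0000
segment 2 (161.9° to 204.4°, cycloidal, h = 17) is passed completely: s = 6.0000 + (17) = 23.0000
θ = 249.2° falls in segment 3 (204.4° to 315.9°, cycloidal, h = -23): β = 249.2 − 204.4 = 44.8°, B = 111.5°; Δs = -23·(0.4018 − sin(2π·0.4018)/(2π)) = -7.1231; s = 23.0000 − 7.1231 = 15.8769
velocity in seg [204.4°–315.9°] (cycloidal), θ in radians: β = 44.8° = 0.7819 rad, B = 111.5° = 1.9460 rad; ds/dθ = (h/B)(1 − cos(2πβ/B)) = ((-23)/1.9460)(1 − cos(2π·0.4018)) = -21.458204 mm/rad

s = 15.8769, ds/dθ = -21.4582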